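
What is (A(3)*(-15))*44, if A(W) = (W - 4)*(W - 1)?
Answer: 1320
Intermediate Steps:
A(W) = (-1 + W)*(-4 + W) (A(W) = (-4 + W)*(-1 + W) = (-1 + W)*(-4 + W))
(A(3)*(-15))*44 = ((4 + 3**2 - 5*3)*(-15))*44 = ((4 + 9 - 15)*(-15))*44 = -2*(-15)*44 = 30*44 = 1320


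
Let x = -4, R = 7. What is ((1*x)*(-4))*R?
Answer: 112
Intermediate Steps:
((1*x)*(-4))*R = ((1*(-4))*(-4))*7 = -4*(-4)*7 = 16*7 = 112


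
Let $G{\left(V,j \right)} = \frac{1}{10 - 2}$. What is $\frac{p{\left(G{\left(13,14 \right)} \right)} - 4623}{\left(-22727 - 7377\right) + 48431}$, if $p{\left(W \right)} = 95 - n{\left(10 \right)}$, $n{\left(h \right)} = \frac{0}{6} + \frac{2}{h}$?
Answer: $- \frac{7547}{30545} \approx -0.24708$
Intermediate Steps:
$n{\left(h \right)} = \frac{2}{h}$ ($n{\left(h \right)} = 0 \cdot \frac{1}{6} + \frac{2}{h} = 0 + \frac{2}{h} = \frac{2}{h}$)
$G{\left(V,j \right)} = \frac{1}{8}$
$p{\left(W \right)} = \frac{474}{5}$ ($p{\left(W \right)} = 95 - \frac{2}{10} = 95 - 2 \cdot \frac{1}{10} = 95 - \frac{1}{5} = \frac{474}{5}$)
$\frac{p{\left(G{\left(13,14 \right)} \right)} - 4623}{\left(-22727 - 7377\right) + 48431} = \frac{\frac{474}{5} - 4623}{\left(-22727 - 7377\right) + 48431} = - \frac{22641}{5 \left(-30104 + 48431\right)} = - \frac{22641}{5 \cdot 18327} = \left(- \frac{22641}{5}\right) \frac{1}{18327} = - \frac{7547}{30545}$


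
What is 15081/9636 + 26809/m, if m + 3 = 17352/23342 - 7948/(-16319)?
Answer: -87694284495921/5789027020 ≈ -15148.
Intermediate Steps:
m = -337032395/190459049 (m = -3 + (17352/23342 - 7948/(-16319)) = -3 + (17352*(1/23342) - 7948*(-1/16319)) = -3 + (8676/11671 + 7948/16319) = -3 + 234344752/190459049 = -337032395/190459049 ≈ -1.7696)
15081/9636 + 26809/m = 15081/9636 + 26809/(-337032395/190459049) = 15081*(1/9636) + 26809*(-190459049/337032395) = 457/292 - 300353920273/19825435 = -87694284495921/5789027020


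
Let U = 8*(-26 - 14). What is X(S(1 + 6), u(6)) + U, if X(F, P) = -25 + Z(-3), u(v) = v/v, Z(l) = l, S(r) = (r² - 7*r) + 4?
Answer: -348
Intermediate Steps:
U = -320 (U = 8*(-40) = -320)
S(r) = 4 + r² - 7*r
u(v) = 1
X(F, P) = -28 (X(F, P) = -25 - 3 = -28)
X(S(1 + 6), u(6)) + U = -28 - 320 = -348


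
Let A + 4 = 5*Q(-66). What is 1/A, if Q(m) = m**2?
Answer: 1/21776 ≈ 4.5922e-5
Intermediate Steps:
A = 21776 (A = -4 + 5*(-66)**2 = -4 + 5*4356 = -4 + 21780 = 21776)
1/A = 1/21776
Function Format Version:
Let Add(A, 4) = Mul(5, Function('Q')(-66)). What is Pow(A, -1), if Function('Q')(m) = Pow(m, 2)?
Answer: Rational(1, 21776) ≈ 4.5922e-5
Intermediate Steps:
A = 21776 (A = Add(-4, Mul(5, Pow(-66, 2))) = Add(-4, Mul(5, 4356)) = Add(-4, 21780) = 21776)
Pow(A, -1) = Pow(21776, -1) = Rational(1, 21776)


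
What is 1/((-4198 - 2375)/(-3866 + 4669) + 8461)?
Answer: 803/6787610 ≈ 0.00011830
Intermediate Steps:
1/((-4198 - 2375)/(-3866 + 4669) + 8461) = 1/(-6573/803 + 8461) = 1/(6787610/803) = 803/6787610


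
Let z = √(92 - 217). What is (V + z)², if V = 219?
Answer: 47836 + 2190*I*√5 ≈ 47836.0 + 4897.0*I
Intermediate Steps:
z = 5*I*√5 (z = √(-125) = 5*I*√5 ≈ 11.18*I)
(V + z)² = (219 + 5*I*√5)²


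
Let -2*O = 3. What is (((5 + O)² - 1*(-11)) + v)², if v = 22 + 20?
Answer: 68121/16 ≈ 4257.6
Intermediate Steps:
O = -3/2 (O = -½*3 = -3/2 ≈ -1.5000)
v = 42
(((5 + O)² - 1*(-11)) + v)² = (((5 - 3/2)² - 1*(-11)) + 42)² = (((7/2)² + 11) + 42)² = ((49/4 + 11) + 42)² = (93/4 + 42)² = (261/4)² = 68121/16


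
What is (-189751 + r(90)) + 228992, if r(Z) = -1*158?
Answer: 39083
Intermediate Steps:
r(Z) = -158
(-189751 + r(90)) + 228992 = (-189751 - 158) + 228992 = -189909 + 228992 = 39083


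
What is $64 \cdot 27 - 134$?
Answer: $1594$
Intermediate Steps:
$64 \cdot 27 - 134 = 1728 - 134 = 1594$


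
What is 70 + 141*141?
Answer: 19951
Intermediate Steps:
70 + 141*141 = 70 + 19881 = 19951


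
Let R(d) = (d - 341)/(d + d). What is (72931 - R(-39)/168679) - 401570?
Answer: -2161945417549/6578481 ≈ -3.2864e+5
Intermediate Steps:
R(d) = (-341 + d)/(2*d) (R(d) = (-341 + d)/((2*d)) = (-341 + d)*(1/(2*d)) = (-341 + d)/(2*d))
(72931 - R(-39)/168679) - 401570 = (72931 - (½)*(-341 - 39)/(-39)/168679) - 401570 = (72931 - (½)*(-1/39)*(-380)/168679) - 401570 = (72931 - 190/(39*168679)) - 401570 = (72931 - 1*190/6578481) - 401570 = (72931 - 190/6578481) - 401570 = 479775197621/6578481 - 401570 = -2161945417549/6578481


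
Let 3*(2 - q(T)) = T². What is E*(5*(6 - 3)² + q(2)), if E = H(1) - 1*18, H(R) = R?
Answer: -2329/3 ≈ -776.33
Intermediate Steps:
q(T) = 2 - T²/3
E = -17 (E = 1 - 1*18 = 1 - 18 = -17)
E*(5*(6 - 3)² + q(2)) = -17*(5*(6 - 3)² + (2 - ⅓*2²)) = -17*(5*3² + (2 - ⅓*4)) = -17*(5*9 + (2 - 4/3)) = -17*(45 + ⅔) = -17*137/3 = -2329/3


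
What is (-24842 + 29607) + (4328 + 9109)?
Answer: 18202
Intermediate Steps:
(-24842 + 29607) + (4328 + 9109) = 4765 + 13437 = 18202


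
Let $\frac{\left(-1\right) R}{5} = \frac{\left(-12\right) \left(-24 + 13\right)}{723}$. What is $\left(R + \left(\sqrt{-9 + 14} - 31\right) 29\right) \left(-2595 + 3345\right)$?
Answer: $- \frac{162659250}{241} + 21750 \sqrt{5} \approx -6.263 \cdot 10^{5}$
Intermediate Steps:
$R = - \frac{220}{241}$ ($R = - 5 \frac{\left(-12\right) \left(-24 + 13\right)}{723} = - 5 \left(-12\right) \left(-11\right) \frac{1}{723} = - 5 \cdot 132 \cdot \frac{1}{723} = \left(-5\right) \frac{44}{241} = - \frac{220}{241} \approx -0.91286$)
$\left(R + \left(\sqrt{-9 + 14} - 31\right) 29\right) \left(-2595 + 3345\right) = \left(- \frac{220}{241} + \left(\sqrt{-9 + 14} - 31\right) 29\right) \left(-2595 + 3345\right) = \left(- \frac{220}{241} + \left(\sqrt{5} - 31\right) 29\right) 750 = \left(- \frac{220}{241} + \left(-31 + \sqrt{5}\right) 29\right) 750 = \left(- \frac{220}{241} - \left(899 - 29 \sqrt{5}\right)\right) 750 = \left(- \frac{216879}{241} + 29 \sqrt{5}\right) 750 = - \frac{162659250}{241} + 21750 \sqrt{5}$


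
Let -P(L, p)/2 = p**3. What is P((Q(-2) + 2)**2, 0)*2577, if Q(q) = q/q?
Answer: 0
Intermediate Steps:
Q(q) = 1
P(L, p) = -2*p**3
P((Q(-2) + 2)**2, 0)*2577 = -2*0**3*2577 = -2*0*2577 = 0*2577 = 0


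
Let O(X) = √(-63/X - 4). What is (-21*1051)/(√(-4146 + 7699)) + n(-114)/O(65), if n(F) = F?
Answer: -22071*√3553/3553 + 6*I*√20995/17 ≈ -370.27 + 51.14*I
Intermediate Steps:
O(X) = √(-4 - 63/X)
(-21*1051)/(√(-4146 + 7699)) + n(-114)/O(65) = (-21*1051)/(√(-4146 + 7699)) - 114/√(-4 - 63/65) = -22071*√3553/3553 - 114/√(-4 - 63*1/65) = -22071*√3553/3553 - 114/√(-4 - 63/65) = -22071*√3553/3553 - 114*(-I*√20995/323) = -22071*√3553/3553 - (-6)*I*√20995/17 = -22071*√3553/3553 + 6*I*√20995/17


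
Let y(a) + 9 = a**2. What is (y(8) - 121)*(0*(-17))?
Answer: 0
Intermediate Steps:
y(a) = -9 + a**2
(y(8) - 121)*(0*(-17)) = ((-9 + 8**2) - 121)*(0*(-17)) = ((-9 + 64) - 121)*0 = (55 - 121)*0 = -66*0 = 0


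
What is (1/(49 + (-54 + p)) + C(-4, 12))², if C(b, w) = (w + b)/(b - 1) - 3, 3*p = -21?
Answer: 78961/3600 ≈ 21.934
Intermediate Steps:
p = -7 (p = (⅓)*(-21) = -7)
C(b, w) = -3 + (b + w)/(-1 + b) (C(b, w) = (b + w)/(-1 + b) - 3 = -3 + (b + w)/(-1 + b))
(1/(49 + (-54 + p)) + C(-4, 12))² = (1/(49 + (-54 - 7)) + (3 + 12 - 2*(-4))/(-1 - 4))² = (1/(49 - 61) + (3 + 12 + 8)/(-5))² = (1/(-12) - ⅕*23)² = (-1/12 - 23/5)² = (-281/60)² = 78961/3600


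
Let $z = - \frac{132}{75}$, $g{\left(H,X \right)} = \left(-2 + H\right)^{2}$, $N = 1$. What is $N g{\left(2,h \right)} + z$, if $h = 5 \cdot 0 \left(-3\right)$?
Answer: $- \frac{44}{25} \approx -1.76$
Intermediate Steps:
$h = 0$ ($h = 0 \left(-3\right) = 0$)
$z = - \frac{44}{25}$ ($z = \left(-132\right) \frac{1}{75} = - \frac{44}{25} \approx -1.76$)
$N g{\left(2,h \right)} + z = 1 \left(-2 + 2\right)^{2} - \frac{44}{25} = 1 \cdot 0^{2} - \frac{44}{25} = 1 \cdot 0 - \frac{44}{25} = 0 - \frac{44}{25} = - \frac{44}{25}$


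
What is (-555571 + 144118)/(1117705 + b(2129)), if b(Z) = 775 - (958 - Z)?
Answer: -137151/373217 ≈ -0.36748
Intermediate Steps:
b(Z) = -183 + Z (b(Z) = 775 + (-958 + Z) = -183 + Z)
(-555571 + 144118)/(1117705 + b(2129)) = (-555571 + 144118)/(1117705 + (-183 + 2129)) = -411453/(1117705 + 1946) = -411453/1119651 = -411453*1/1119651 = -137151/373217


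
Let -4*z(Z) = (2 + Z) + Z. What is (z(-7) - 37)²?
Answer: 1156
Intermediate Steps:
z(Z) = -½ - Z/2 (z(Z) = -((2 + Z) + Z)/4 = -(2 + 2*Z)/4 = -½ - Z/2)
(z(-7) - 37)² = ((-½ - ½*(-7)) - 37)² = ((-½ + 7/2) - 37)² = (3 - 37)² = (-34)² = 1156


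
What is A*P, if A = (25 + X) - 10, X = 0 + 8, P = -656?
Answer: -15088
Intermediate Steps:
X = 8
A = 23 (A = (25 + 8) - 10 = 33 - 10 = 23)
A*P = 23*(-656) = -15088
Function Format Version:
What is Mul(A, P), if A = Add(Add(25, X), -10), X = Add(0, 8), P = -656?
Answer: -15088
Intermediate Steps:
X = 8
A = 23 (A = Add(Add(25, 8), -10) = Add(33, -10) = 23)
Mul(A, P) = Mul(23, -656) = -15088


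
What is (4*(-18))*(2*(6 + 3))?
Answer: -1296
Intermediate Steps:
(4*(-18))*(2*(6 + 3)) = -144*9 = -72*18 = -1296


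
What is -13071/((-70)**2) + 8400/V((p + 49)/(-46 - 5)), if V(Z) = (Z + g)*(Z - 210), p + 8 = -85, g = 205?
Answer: -785389123857/274356718300 ≈ -2.8627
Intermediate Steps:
p = -93 (p = -8 - 85 = -93)
V(Z) = (-210 + Z)*(205 + Z) (V(Z) = (Z + 205)*(Z - 210) = (205 + Z)*(-210 + Z) = (-210 + Z)*(205 + Z))
-13071/((-70)**2) + 8400/V((p + 49)/(-46 - 5)) = -13071/((-70)**2) + 8400/(-43050 + ((-93 + 49)/(-46 - 5))**2 - 5*(-93 + 49)/(-46 - 5)) = -13071/4900 + 8400/(-43050 + (-44/(-51))**2 - (-220)/(-51)) = -13071*1/4900 + 8400/(-43050 + (-44*(-1/51))**2 - (-220)*(-1)/51) = -13071/4900 + 8400/(-43050 + (44/51)**2 - 5*44/51) = -13071/4900 + 8400/(-43050 + 1936/2601 - 220/51) = -13071/4900 + 8400/(-111982334/2601) = -13071/4900 + 8400*(-2601/111982334) = -13071/4900 - 10924200/55991167 = -785389123857/274356718300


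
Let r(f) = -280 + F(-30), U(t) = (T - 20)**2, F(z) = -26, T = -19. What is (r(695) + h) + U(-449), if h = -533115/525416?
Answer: 637847325/525416 ≈ 1214.0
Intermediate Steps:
U(t) = 1521 (U(t) = (-19 - 20)**2 = (-39)**2 = 1521)
r(f) = -306 (r(f) = -280 - 26 = -306)
h = -533115/525416 (h = -533115*1/525416 = -533115/525416 ≈ -1.0147)
(r(695) + h) + U(-449) = (-306 - 533115/525416) + 1521 = -161310411/525416 + 1521 = 637847325/525416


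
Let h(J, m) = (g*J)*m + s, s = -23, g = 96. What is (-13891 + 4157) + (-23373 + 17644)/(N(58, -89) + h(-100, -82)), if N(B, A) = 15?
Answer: -7662532657/787192 ≈ -9734.0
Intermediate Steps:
h(J, m) = -23 + 96*J*m (h(J, m) = (96*J)*m - 23 = 96*J*m - 23 = -23 + 96*J*m)
(-13891 + 4157) + (-23373 + 17644)/(N(58, -89) + h(-100, -82)) = (-13891 + 4157) + (-23373 + 17644)/(15 + (-23 + 96*(-100)*(-82))) = -9734 - 5729/(15 + (-23 + 787200)) = -9734 - 5729/(15 + 787177) = -9734 - 5729/787192 = -7662532657/787192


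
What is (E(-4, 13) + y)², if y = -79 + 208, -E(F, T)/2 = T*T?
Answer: 43681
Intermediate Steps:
E(F, T) = -2*T² (E(F, T) = -2*T*T = -2*T²)
y = 129
(E(-4, 13) + y)² = (-2*13² + 129)² = (-2*169 + 129)² = (-338 + 129)² = (-209)² = 43681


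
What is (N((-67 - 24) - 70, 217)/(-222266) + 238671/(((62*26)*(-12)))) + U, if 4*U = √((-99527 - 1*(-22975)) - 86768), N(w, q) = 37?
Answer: -8841527369/716585584 + I*√40830/2 ≈ -12.338 + 101.03*I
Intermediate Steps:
U = I*√40830/2 (U = √((-99527 - 1*(-22975)) - 86768)/4 = √((-99527 + 22975) - 86768)/4 = √(-76552 - 86768)/4 = √(-163320)/4 = (2*I*√40830)/4 = I*√40830/2 ≈ 101.03*I)
(N((-67 - 24) - 70, 217)/(-222266) + 238671/(((62*26)*(-12)))) + U = (37/(-222266) + 238671/(((62*26)*(-12)))) + I*√40830/2 = (37*(-1/222266) + 238671/((1612*(-12)))) + I*√40830/2 = (-37/222266 + 238671/(-19344)) + I*√40830/2 = (-37/222266 + 238671*(-1/19344)) + I*√40830/2 = (-37/222266 - 79557/6448) + I*√40830/2 = -8841527369/716585584 + I*√40830/2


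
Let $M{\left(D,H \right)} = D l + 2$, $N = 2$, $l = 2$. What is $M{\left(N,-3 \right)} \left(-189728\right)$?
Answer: $-1138368$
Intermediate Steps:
$M{\left(D,H \right)} = 2 + 2 D$ ($M{\left(D,H \right)} = D 2 + 2 = 2 D + 2 = 2 + 2 D$)
$M{\left(N,-3 \right)} \left(-189728\right) = \left(2 + 2 \cdot 2\right) \left(-189728\right) = \left(2 + 4\right) \left(-189728\right) = 6 \left(-189728\right) = -1138368$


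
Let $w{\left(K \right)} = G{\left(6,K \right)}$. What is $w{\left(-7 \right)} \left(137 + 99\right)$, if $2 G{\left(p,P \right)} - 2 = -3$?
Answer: $-118$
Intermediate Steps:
$G{\left(p,P \right)} = - \frac{1}{2}$ ($G{\left(p,P \right)} = 1 + \frac{1}{2} \left(-3\right) = 1 - \frac{3}{2} = - \frac{1}{2}$)
$w{\left(K \right)} = - \frac{1}{2}$
$w{\left(-7 \right)} \left(137 + 99\right) = - \frac{137 + 99}{2} = \left(- \frac{1}{2}\right) 236 = -118$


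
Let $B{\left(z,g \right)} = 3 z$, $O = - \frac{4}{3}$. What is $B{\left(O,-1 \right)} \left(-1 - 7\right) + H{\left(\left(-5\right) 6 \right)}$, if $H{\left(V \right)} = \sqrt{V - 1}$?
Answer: $32 + i \sqrt{31} \approx 32.0 + 5.5678 i$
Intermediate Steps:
$H{\left(V \right)} = \sqrt{-1 + V}$
$O = - \frac{4}{3}$ ($O = \left(-4\right) \frac{1}{3} = - \frac{4}{3} \approx -1.3333$)
$B{\left(O,-1 \right)} \left(-1 - 7\right) + H{\left(\left(-5\right) 6 \right)} = 3 \left(- \frac{4}{3}\right) \left(-1 - 7\right) + \sqrt{-1 - 30} = - 4 \left(-1 - 7\right) + \sqrt{-1 - 30} = \left(-4\right) \left(-8\right) + \sqrt{-31} = 32 + i \sqrt{31}$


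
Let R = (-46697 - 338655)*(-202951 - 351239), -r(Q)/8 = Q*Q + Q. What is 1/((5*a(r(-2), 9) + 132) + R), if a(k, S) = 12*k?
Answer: 1/213558224052 ≈ 4.6826e-12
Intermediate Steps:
r(Q) = -8*Q - 8*Q² (r(Q) = -8*(Q*Q + Q) = -8*(Q² + Q) = -8*(Q + Q²) = -8*Q - 8*Q²)
R = 213558224880 (R = -385352*(-554190) = 213558224880)
1/((5*a(r(-2), 9) + 132) + R) = 1/((5*(12*(-8*(-2)*(1 - 2))) + 132) + 213558224880) = 1/((5*(12*(-8*(-2)*(-1))) + 132) + 213558224880) = 1/((5*(12*(-16)) + 132) + 213558224880) = 1/((5*(-192) + 132) + 213558224880) = 1/((-960 + 132) + 213558224880) = 1/(-828 + 213558224880) = 1/213558224052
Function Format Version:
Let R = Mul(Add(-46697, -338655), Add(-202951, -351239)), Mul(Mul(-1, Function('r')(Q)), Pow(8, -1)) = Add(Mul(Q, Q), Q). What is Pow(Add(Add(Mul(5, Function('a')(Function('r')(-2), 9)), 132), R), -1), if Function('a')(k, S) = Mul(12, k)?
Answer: Rational(1, 213558224052) ≈ 4.6826e-12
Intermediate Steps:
Function('r')(Q) = Add(Mul(-8, Q), Mul(-8, Pow(Q, 2))) (Function('r')(Q) = Mul(-8, Add(Mul(Q, Q), Q)) = Mul(-8, Add(Pow(Q, 2), Q)) = Mul(-8, Add(Q, Pow(Q, 2))) = Add(Mul(-8, Q), Mul(-8, Pow(Q, 2))))
R = 213558224880 (R = Mul(-385352, -554190) = 213558224880)
Pow(Add(Add(Mul(5, Function('a')(Function('r')(-2), 9)), 132), R), -1) = Pow(Add(Add(Mul(5, Mul(12, Mul(-8, -2, Add(1, -2)))), 132), 213558224880), -1) = Pow(Add(Add(Mul(5, Mul(12, Mul(-8, -2, -1))), 132), 213558224880), -1) = Pow(Add(Add(Mul(5, Mul(12, -16)), 132), 213558224880), -1) = Pow(Add(Add(Mul(5, -192), 132), 213558224880), -1) = Pow(Add(Add(-960, 132), 213558224880), -1) = Pow(Add(-828, 213558224880), -1) = Pow(213558224052, -1) = Rational(1, 213558224052)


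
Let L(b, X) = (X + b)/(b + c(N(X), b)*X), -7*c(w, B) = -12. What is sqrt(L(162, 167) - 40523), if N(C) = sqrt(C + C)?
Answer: 7*I*sqrt(8143357902)/3138 ≈ 201.3*I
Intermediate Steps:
N(C) = sqrt(2)*sqrt(C) (N(C) = sqrt(2*C) = sqrt(2)*sqrt(C))
c(w, B) = 12/7 (c(w, B) = -1/7*(-12) = 12/7)
L(b, X) = (X + b)/(b + 12*X/7)
sqrt(L(162, 167) - 40523) = sqrt(7*(167 + 162)/(7*162 + 12*167) - 40523) = sqrt(7*329/(1134 + 2004) - 40523) = sqrt(7*329/3138 - 40523) = sqrt(7*(1/3138)*329 - 40523) = sqrt(2303/3138 - 40523) = sqrt(-127158871/3138) = 7*I*sqrt(8143357902)/3138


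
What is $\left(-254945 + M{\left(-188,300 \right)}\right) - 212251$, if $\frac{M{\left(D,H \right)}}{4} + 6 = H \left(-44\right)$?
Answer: $-520020$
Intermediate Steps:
$M{\left(D,H \right)} = -24 - 176 H$ ($M{\left(D,H \right)} = -24 + 4 H \left(-44\right) = -24 + 4 \left(- 44 H\right) = -24 - 176 H$)
$\left(-254945 + M{\left(-188,300 \right)}\right) - 212251 = \left(-254945 - 52824\right) - 212251 = -307769 - 212251 = -520020$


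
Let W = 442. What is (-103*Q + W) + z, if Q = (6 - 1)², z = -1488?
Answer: -3621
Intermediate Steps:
Q = 25 (Q = 5² = 25)
(-103*Q + W) + z = (-103*25 + 442) - 1488 = (-2575 + 442) - 1488 = -2133 - 1488 = -3621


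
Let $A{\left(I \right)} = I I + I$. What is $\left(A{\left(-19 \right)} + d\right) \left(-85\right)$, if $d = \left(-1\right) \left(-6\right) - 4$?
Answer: $-29240$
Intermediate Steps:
$d = 2$ ($d = 6 - 4 = 2$)
$A{\left(I \right)} = I + I^{2}$ ($A{\left(I \right)} = I^{2} + I = I + I^{2}$)
$\left(A{\left(-19 \right)} + d\right) \left(-85\right) = \left(- 19 \left(1 - 19\right) + 2\right) \left(-85\right) = \left(\left(-19\right) \left(-18\right) + 2\right) \left(-85\right) = \left(342 + 2\right) \left(-85\right) = 344 \left(-85\right) = -29240$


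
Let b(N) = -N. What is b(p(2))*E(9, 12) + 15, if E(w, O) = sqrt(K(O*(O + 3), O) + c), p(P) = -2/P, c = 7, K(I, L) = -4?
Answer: 15 + sqrt(3) ≈ 16.732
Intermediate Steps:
E(w, O) = sqrt(3) (E(w, O) = sqrt(-4 + 7) = sqrt(3))
b(p(2))*E(9, 12) + 15 = (-(-2)/2)*sqrt(3) + 15 = (-1*(-1))*sqrt(3) + 15 = 1*sqrt(3) + 15 = sqrt(3) + 15 = 15 + sqrt(3)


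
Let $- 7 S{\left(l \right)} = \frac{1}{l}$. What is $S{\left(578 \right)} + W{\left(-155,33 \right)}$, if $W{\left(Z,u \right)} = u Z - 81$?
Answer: $- \frac{21023017}{4046} \approx -5196.0$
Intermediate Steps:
$S{\left(l \right)} = - \frac{1}{7 l}$
$W{\left(Z,u \right)} = -81 + Z u$ ($W{\left(Z,u \right)} = Z u - 81 = -81 + Z u$)
$S{\left(578 \right)} + W{\left(-155,33 \right)} = - \frac{1}{7 \cdot 578} - 5196 = \left(- \frac{1}{7}\right) \frac{1}{578} - 5196 = - \frac{1}{4046} - 5196 = - \frac{21023017}{4046}$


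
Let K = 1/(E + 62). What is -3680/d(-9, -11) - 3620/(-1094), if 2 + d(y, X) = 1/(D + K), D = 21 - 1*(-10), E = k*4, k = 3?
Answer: 1156979290/617563 ≈ 1873.5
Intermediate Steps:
E = 12 (E = 3*4 = 12)
K = 1/74 (K = 1/(12 + 62) = 1/74 ≈ 0.013514)
D = 31 (D = 21 + 10 = 31)
d(y, X) = -4516/2295 (d(y, X) = -2 + 1/(31 + 1/74) = -2 + 1/(2295/74) = -2 + 74/2295 = -4516/2295)
-3680/d(-9, -11) - 3620/(-1094) = -3680/(-4516/2295) - 3620/(-1094) = -3680*(-2295/4516) - 3620*(-1/1094) = 2111400/1129 + 1810/547 = 1156979290/617563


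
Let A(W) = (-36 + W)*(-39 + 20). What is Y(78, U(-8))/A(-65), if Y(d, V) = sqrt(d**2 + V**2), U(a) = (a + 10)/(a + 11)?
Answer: 74*sqrt(10)/5757 ≈ 0.040648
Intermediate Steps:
U(a) = (10 + a)/(11 + a)
A(W) = 684 - 19*W (A(W) = (-36 + W)*(-19) = 684 - 19*W)
Y(d, V) = sqrt(V**2 + d**2)
Y(78, U(-8))/A(-65) = sqrt(((10 - 8)/(11 - 8))**2 + 78**2)/(684 - 19*(-65)) = sqrt((2/3)**2 + 6084)/(684 + 1235) = sqrt(((1/3)*2)**2 + 6084)/1919 = sqrt((2/3)**2 + 6084)*(1/1919) = sqrt(4/9 + 6084)*(1/1919) = sqrt(54760/9)*(1/1919) = (74*sqrt(10)/3)*(1/1919) = 74*sqrt(10)/5757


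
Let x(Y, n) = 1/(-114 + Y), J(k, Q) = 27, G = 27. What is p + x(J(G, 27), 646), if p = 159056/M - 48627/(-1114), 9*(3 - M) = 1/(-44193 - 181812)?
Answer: 3922675541996065/73925852106 ≈ 53062.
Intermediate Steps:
M = 6102136/2034045 (M = 3 - 1/(9*(-44193 - 181812)) = 3 - ⅑/(-226005) = 3 - ⅑*(-1/226005) = 3 + 1/2034045 = 6102136/2034045 ≈ 3.0000)
p = 45088234387569/849722438 (p = 159056/(6102136/2034045) - 48627/(-1114) = 159056*(2034045/6102136) - 48627*(-1/1114) = 40440882690/762767 + 48627/1114 = 45088234387569/849722438 ≈ 53062.)
p + x(J(G, 27), 646) = 45088234387569/849722438 + 1/(-114 + 27) = 45088234387569/849722438 + 1/(-87) = 45088234387569/849722438 - 1/87 = 3922675541996065/73925852106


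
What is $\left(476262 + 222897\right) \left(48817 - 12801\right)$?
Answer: $25180910544$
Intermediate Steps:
$\left(476262 + 222897\right) \left(48817 - 12801\right) = 699159 \cdot 36016 = 25180910544$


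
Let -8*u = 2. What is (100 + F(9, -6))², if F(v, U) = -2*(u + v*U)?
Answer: 173889/4 ≈ 43472.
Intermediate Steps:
u = -¼ (u = -⅛*2 = -¼ ≈ -0.25000)
F(v, U) = ½ - 2*U*v (F(v, U) = -2*(-¼ + v*U) = -2*(-¼ + U*v) = ½ - 2*U*v)
(100 + F(9, -6))² = (100 + (½ - 2*(-6)*9))² = (100 + (½ + 108))² = (100 + 217/2)² = (417/2)² = 173889/4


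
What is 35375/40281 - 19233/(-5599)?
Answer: 972789098/225533319 ≈ 4.3133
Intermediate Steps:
35375/40281 - 19233/(-5599) = 35375*(1/40281) - 19233*(-1/5599) = 35375/40281 + 19233/5599 = 972789098/225533319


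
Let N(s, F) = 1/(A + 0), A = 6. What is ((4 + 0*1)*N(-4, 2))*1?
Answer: 2/3 ≈ 0.66667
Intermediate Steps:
N(s, F) = 1/6 (N(s, F) = 1/(6 + 0) = 1/6)
((4 + 0*1)*N(-4, 2))*1 = ((4 + 0*1)*(1/6))*1 = ((4 + 0)*(1/6))*1 = (4*(1/6))*1 = (2/3)*1 = 2/3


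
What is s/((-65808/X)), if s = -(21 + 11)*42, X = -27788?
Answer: -778064/1371 ≈ -567.52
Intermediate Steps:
s = -1344 (s = -1*32*42 = -32*42 = -1344)
s/((-65808/X)) = -1344/((-65808/(-27788))) = -1344/((-65808*(-1/27788))) = -1344/16452/6947 = -1344*6947/16452 = -778064/1371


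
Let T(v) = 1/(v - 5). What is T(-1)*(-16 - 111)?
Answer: 127/6 ≈ 21.167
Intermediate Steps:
T(v) = 1/(-5 + v)
T(-1)*(-16 - 111) = (-16 - 111)/(-5 - 1) = -127/(-6) = -⅙*(-127) = 127/6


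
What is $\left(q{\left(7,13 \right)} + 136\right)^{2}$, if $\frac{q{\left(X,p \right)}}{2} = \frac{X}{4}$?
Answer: $\frac{77841}{4} \approx 19460.0$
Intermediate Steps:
$q{\left(X,p \right)} = \frac{X}{2}$ ($q{\left(X,p \right)} = 2 \frac{X}{4} = \frac{X}{2}$)
$\left(q{\left(7,13 \right)} + 136\right)^{2} = \left(\frac{1}{2} \cdot 7 + 136\right)^{2} = \left(\frac{7}{2} + 136\right)^{2} = \left(\frac{279}{2}\right)^{2} = \frac{77841}{4}$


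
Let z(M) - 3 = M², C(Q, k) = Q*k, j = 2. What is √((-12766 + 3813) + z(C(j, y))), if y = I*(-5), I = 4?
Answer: 35*I*√6 ≈ 85.732*I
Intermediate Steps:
y = -20 (y = 4*(-5) = -20)
z(M) = 3 + M²
√((-12766 + 3813) + z(C(j, y))) = √((-12766 + 3813) + (3 + (2*(-20))²)) = √(-8953 + (3 + (-40)²)) = √(-8953 + (3 + 1600)) = √(-8953 + 1603) = √(-7350) = 35*I*√6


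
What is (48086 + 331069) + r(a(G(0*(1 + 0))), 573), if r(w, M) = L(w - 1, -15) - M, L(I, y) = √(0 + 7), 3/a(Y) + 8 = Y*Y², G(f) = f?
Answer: 378582 + √7 ≈ 3.7858e+5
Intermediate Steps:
a(Y) = 3/(-8 + Y³) (a(Y) = 3/(-8 + Y*Y²) = 3/(-8 + Y³))
L(I, y) = √7
r(w, M) = √7 - M
(48086 + 331069) + r(a(G(0*(1 + 0))), 573) = (48086 + 331069) + (√7 - 1*573) = 379155 + (√7 - 573) = 379155 + (-573 + √7) = 378582 + √7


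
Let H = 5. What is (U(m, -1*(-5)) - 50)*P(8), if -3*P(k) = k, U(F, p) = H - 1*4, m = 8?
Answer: 392/3 ≈ 130.67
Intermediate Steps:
U(F, p) = 1 (U(F, p) = 5 - 1*4 = 5 - 4 = 1)
P(k) = -k/3
(U(m, -1*(-5)) - 50)*P(8) = (1 - 50)*(-⅓*8) = -49*(-8/3) = 392/3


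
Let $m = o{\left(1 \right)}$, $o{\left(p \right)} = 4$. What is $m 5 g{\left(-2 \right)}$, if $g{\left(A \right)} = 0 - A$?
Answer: $40$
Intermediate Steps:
$m = 4$
$g{\left(A \right)} = - A$
$m 5 g{\left(-2 \right)} = 4 \cdot 5 \left(\left(-1\right) \left(-2\right)\right) = 20 \cdot 2 = 40$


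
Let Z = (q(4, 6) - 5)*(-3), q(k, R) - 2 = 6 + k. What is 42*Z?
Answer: -882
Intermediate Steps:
q(k, R) = 8 + k (q(k, R) = 2 + (6 + k) = 8 + k)
Z = -21 (Z = ((8 + 4) - 5)*(-3) = (12 - 5)*(-3) = 7*(-3) = -21)
42*Z = 42*(-21) = -882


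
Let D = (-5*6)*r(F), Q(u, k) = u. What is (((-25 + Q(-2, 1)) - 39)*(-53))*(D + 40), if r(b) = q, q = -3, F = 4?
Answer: 454740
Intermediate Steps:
r(b) = -3
D = 90 (D = -5*6*(-3) = -30*(-3) = 90)
(((-25 + Q(-2, 1)) - 39)*(-53))*(D + 40) = (((-25 - 2) - 39)*(-53))*(90 + 40) = ((-27 - 39)*(-53))*130 = -66*(-53)*130 = 3498*130 = 454740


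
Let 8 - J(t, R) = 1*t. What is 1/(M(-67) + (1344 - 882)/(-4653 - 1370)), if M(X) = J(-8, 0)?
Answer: 6023/95906 ≈ 0.062801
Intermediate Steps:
J(t, R) = 8 - t
M(X) = 16 (M(X) = 8 - 1*(-8) = 8 + 8 = 16)
1/(M(-67) + (1344 - 882)/(-4653 - 1370)) = 1/(16 + (1344 - 882)/(-4653 - 1370)) = 1/(16 + 462/(-6023)) = 1/(16 + 462*(-1/6023)) = 1/(16 - 462/6023) = 1/(95906/6023) = 6023/95906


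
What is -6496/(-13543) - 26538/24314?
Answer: -3473455/5677319 ≈ -0.61181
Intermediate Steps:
-6496/(-13543) - 26538/24314 = -6496*(-1/13543) - 26538*1/24314 = 224/467 - 13269/12157 = -3473455/5677319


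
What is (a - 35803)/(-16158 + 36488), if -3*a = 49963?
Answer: -78686/30495 ≈ -2.5803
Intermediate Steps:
a = -49963/3 (a = -⅓*49963 = -49963/3 ≈ -16654.)
(a - 35803)/(-16158 + 36488) = (-49963/3 - 35803)/(-16158 + 36488) = -157372/3/20330 = -157372/3*1/20330 = -78686/30495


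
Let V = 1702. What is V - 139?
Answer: 1563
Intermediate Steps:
V - 139 = 1702 - 139 = 1563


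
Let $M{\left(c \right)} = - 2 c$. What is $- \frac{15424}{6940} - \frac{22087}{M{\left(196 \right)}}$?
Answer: $\frac{36809393}{680120} \approx 54.122$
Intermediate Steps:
$- \frac{15424}{6940} - \frac{22087}{M{\left(196 \right)}} = - \frac{15424}{6940} - \frac{22087}{\left(-2\right) 196} = \left(-15424\right) \frac{1}{6940} - \frac{22087}{-392} = - \frac{3856}{1735} - - \frac{22087}{392} = - \frac{3856}{1735} + \frac{22087}{392} = \frac{36809393}{680120}$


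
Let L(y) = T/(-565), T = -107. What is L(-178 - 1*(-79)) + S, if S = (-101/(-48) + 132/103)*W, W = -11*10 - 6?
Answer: -274136263/698340 ≈ -392.55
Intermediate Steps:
W = -116 (W = -110 - 6 = -116)
L(y) = 107/565 (L(y) = -107/(-565) = -107*(-1/565) = 107/565)
S = -485431/1236 (S = (-101/(-48) + 132/103)*(-116) = (-101*(-1/48) + 132*(1/103))*(-116) = (101/48 + 132/103)*(-116) = (16739/4944)*(-116) = -485431/1236 ≈ -392.74)
L(-178 - 1*(-79)) + S = 107/565 - 485431/1236 = -274136263/698340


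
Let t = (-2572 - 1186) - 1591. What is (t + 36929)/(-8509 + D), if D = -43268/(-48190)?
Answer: -760920100/205002721 ≈ -3.7118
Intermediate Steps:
t = -5349 (t = -3758 - 1591 = -5349)
D = 21634/24095 (D = -43268*(-1/48190) = 21634/24095 ≈ 0.89786)
(t + 36929)/(-8509 + D) = (-5349 + 36929)/(-8509 + 21634/24095) = 31580/(-205002721/24095) = 31580*(-24095/205002721) = -760920100/205002721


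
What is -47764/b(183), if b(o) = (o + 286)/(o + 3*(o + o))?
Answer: -8740812/67 ≈ -1.3046e+5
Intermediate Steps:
b(o) = (286 + o)/(7*o) (b(o) = (286 + o)/(o + 3*(2*o)) = (286 + o)/(o + 6*o) = (286 + o)/((7*o)) = (286 + o)*(1/(7*o)) = (286 + o)/(7*o))
-47764/b(183) = -47764*1281/(286 + 183) = -47764/((⅐)*(1/183)*469) = -47764/67/183 = -47764*183/67 = -8740812/67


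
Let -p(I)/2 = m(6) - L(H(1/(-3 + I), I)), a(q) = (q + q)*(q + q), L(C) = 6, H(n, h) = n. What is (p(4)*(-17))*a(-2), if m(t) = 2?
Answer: -2176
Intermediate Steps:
a(q) = 4*q² (a(q) = (2*q)*(2*q) = 4*q²)
p(I) = 8 (p(I) = -2*(2 - 1*6) = -2*(2 - 6) = -2*(-4) = 8)
(p(4)*(-17))*a(-2) = (8*(-17))*(4*(-2)²) = -544*4 = -136*16 = -2176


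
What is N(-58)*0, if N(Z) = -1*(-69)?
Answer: 0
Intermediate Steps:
N(Z) = 69
N(-58)*0 = 69*0 = 0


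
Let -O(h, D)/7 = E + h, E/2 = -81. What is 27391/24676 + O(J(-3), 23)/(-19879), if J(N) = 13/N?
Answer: 1547323799/1471602612 ≈ 1.0515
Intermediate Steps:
E = -162 (E = 2*(-81) = -162)
O(h, D) = 1134 - 7*h (O(h, D) = -7*(-162 + h) = 1134 - 7*h)
27391/24676 + O(J(-3), 23)/(-19879) = 27391/24676 + (1134 - 91/(-3))/(-19879) = 27391*(1/24676) + (1134 - 91*(-1)/3)*(-1/19879) = 27391/24676 + (1134 - 7*(-13/3))*(-1/19879) = 27391/24676 + (1134 + 91/3)*(-1/19879) = 27391/24676 + (3493/3)*(-1/19879) = 27391/24676 - 3493/59637 = 1547323799/1471602612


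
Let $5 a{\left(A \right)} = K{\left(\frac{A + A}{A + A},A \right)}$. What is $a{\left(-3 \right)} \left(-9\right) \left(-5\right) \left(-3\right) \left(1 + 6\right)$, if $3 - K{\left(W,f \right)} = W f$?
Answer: $-1134$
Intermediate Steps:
$K{\left(W,f \right)} = 3 - W f$
$a{\left(A \right)} = \frac{3}{5} - \frac{A}{5}$ ($a{\left(A \right)} = \frac{3 - \frac{A + A}{A + A} A}{5} = \frac{3 - \frac{2 A}{2 A} A}{5} = \frac{3 - 2 A \frac{1}{2 A} A}{5} = \frac{3 - 1 A}{5} = \frac{3 - A}{5} = \frac{3}{5} - \frac{A}{5}$)
$a{\left(-3 \right)} \left(-9\right) \left(-5\right) \left(-3\right) \left(1 + 6\right) = \left(\frac{3}{5} - - \frac{3}{5}\right) \left(-9\right) \left(-5\right) \left(-3\right) \left(1 + 6\right) = \left(\frac{3}{5} + \frac{3}{5}\right) \left(-9\right) 15 \cdot 7 = \frac{6}{5} \left(-9\right) 105 = \left(- \frac{54}{5}\right) 105 = -1134$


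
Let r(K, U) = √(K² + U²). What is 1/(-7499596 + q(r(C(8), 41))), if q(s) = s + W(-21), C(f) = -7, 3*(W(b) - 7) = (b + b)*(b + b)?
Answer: -7499001/56235015996271 - √1730/56235015996271 ≈ -1.3335e-7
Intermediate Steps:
W(b) = 7 + 4*b²/3 (W(b) = 7 + ((b + b)*(b + b))/3 = 7 + ((2*b)*(2*b))/3 = 7 + (4*b²)/3 = 7 + 4*b²/3)
q(s) = 595 + s (q(s) = s + (7 + (4/3)*(-21)²) = s + (7 + (4/3)*441) = s + (7 + 588) = s + 595 = 595 + s)
1/(-7499596 + q(r(C(8), 41))) = 1/(-7499596 + (595 + √((-7)² + 41²))) = 1/(-7499596 + (595 + √(49 + 1681))) = 1/(-7499596 + (595 + √1730)) = 1/(-7499001 + √1730)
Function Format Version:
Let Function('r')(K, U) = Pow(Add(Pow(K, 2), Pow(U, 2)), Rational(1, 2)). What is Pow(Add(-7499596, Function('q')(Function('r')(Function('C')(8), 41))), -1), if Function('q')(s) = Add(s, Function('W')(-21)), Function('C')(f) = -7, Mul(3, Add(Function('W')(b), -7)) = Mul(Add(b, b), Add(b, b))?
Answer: Add(Rational(-7499001, 56235015996271), Mul(Rational(-1, 56235015996271), Pow(1730, Rational(1, 2)))) ≈ -1.3335e-7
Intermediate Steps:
Function('W')(b) = Add(7, Mul(Rational(4, 3), Pow(b, 2))) (Function('W')(b) = Add(7, Mul(Rational(1, 3), Mul(Add(b, b), Add(b, b)))) = Add(7, Mul(Rational(1, 3), Mul(Mul(2, b), Mul(2, b)))) = Add(7, Mul(Rational(1, 3), Mul(4, Pow(b, 2)))) = Add(7, Mul(Rational(4, 3), Pow(b, 2))))
Function('q')(s) = Add(595, s) (Function('q')(s) = Add(s, Add(7, Mul(Rational(4, 3), Pow(-21, 2)))) = Add(s, Add(7, Mul(Rational(4, 3), 441))) = Add(s, Add(7, 588)) = Add(s, 595) = Add(595, s))
Pow(Add(-7499596, Function('q')(Function('r')(Function('C')(8), 41))), -1) = Pow(Add(-7499596, Add(595, Pow(Add(Pow(-7, 2), Pow(41, 2)), Rational(1, 2)))), -1) = Pow(Add(-7499596, Add(595, Pow(Add(49, 1681), Rational(1, 2)))), -1) = Pow(Add(-7499596, Add(595, Pow(1730, Rational(1, 2)))), -1) = Pow(Add(-7499001, Pow(1730, Rational(1, 2))), -1)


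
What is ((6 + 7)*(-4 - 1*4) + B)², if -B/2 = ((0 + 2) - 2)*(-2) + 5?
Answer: 12996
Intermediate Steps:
B = -10 (B = -2*(((0 + 2) - 2)*(-2) + 5) = -2*((2 - 2)*(-2) + 5) = -2*(0*(-2) + 5) = -2*(0 + 5) = -2*5 = -10)
((6 + 7)*(-4 - 1*4) + B)² = ((6 + 7)*(-4 - 1*4) - 10)² = (13*(-4 - 4) - 10)² = (13*(-8) - 10)² = (-104 - 10)² = (-114)² = 12996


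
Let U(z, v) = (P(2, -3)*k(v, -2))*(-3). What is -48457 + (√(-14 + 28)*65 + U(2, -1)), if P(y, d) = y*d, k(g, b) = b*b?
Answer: -48385 + 65*√14 ≈ -48142.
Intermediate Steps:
k(g, b) = b²
P(y, d) = d*y
U(z, v) = 72 (U(z, v) = (-3*2*(-2)²)*(-3) = -6*4*(-3) = -24*(-3) = 72)
-48457 + (√(-14 + 28)*65 + U(2, -1)) = -48457 + (√(-14 + 28)*65 + 72) = -48457 + (√14*65 + 72) = -48457 + (65*√14 + 72) = -48457 + (72 + 65*√14) = -48385 + 65*√14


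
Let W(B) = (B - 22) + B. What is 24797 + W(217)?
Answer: 25209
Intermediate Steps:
W(B) = -22 + 2*B (W(B) = (-22 + B) + B = -22 + 2*B)
24797 + W(217) = 24797 + (-22 + 2*217) = 24797 + (-22 + 434) = 24797 + 412 = 25209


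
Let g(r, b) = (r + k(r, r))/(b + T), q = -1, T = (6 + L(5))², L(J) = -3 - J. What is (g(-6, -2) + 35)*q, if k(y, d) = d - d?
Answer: -32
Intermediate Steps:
T = 4 (T = (6 + (-3 - 1*5))² = (6 + (-3 - 5))² = (6 - 8)² = (-2)² = 4)
k(y, d) = 0
g(r, b) = r/(4 + b) (g(r, b) = (r + 0)/(b + 4) = r/(4 + b))
(g(-6, -2) + 35)*q = (-6/(4 - 2) + 35)*(-1) = (-6/2 + 35)*(-1) = (-6*½ + 35)*(-1) = (-3 + 35)*(-1) = 32*(-1) = -32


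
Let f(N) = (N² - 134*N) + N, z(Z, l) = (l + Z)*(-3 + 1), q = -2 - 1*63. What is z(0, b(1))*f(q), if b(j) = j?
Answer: -25740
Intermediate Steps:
q = -65 (q = -2 - 63 = -65)
z(Z, l) = -2*Z - 2*l (z(Z, l) = (Z + l)*(-2) = -2*Z - 2*l)
f(N) = N² - 133*N
z(0, b(1))*f(q) = (-2*0 - 2*1)*(-65*(-133 - 65)) = (0 - 2)*(-65*(-198)) = -2*12870 = -25740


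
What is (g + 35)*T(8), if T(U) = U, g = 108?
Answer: 1144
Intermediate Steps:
(g + 35)*T(8) = (108 + 35)*8 = 143*8 = 1144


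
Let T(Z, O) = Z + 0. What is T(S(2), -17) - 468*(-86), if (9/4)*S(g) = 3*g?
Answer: 120752/3 ≈ 40251.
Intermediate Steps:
S(g) = 4*g/3 (S(g) = 4*(3*g)/9 = 4*g/3)
T(Z, O) = Z
T(S(2), -17) - 468*(-86) = (4/3)*2 - 468*(-86) = 8/3 + 40248 = 120752/3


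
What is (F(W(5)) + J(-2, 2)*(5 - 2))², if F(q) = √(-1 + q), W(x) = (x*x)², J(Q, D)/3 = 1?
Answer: 705 + 72*√39 ≈ 1154.6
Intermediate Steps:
J(Q, D) = 3 (J(Q, D) = 3*1 = 3)
W(x) = x⁴ (W(x) = (x²)² = x⁴)
(F(W(5)) + J(-2, 2)*(5 - 2))² = (√(-1 + 5⁴) + 3*(5 - 2))² = (√(-1 + 625) + 3*3)² = (√624 + 9)² = (4*√39 + 9)² = (9 + 4*√39)²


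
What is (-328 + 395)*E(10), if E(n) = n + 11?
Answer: 1407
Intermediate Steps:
E(n) = 11 + n
(-328 + 395)*E(10) = (-328 + 395)*(11 + 10) = 67*21 = 1407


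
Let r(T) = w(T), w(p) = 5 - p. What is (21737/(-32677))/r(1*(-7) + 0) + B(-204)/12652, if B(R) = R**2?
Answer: 4010903965/1240288212 ≈ 3.2338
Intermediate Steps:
r(T) = 5 - T
(21737/(-32677))/r(1*(-7) + 0) + B(-204)/12652 = (21737/(-32677))/(5 - (1*(-7) + 0)) + (-204)**2/12652 = (21737*(-1/32677))/(5 - (-7 + 0)) + 41616*(1/12652) = -21737/(32677*(5 - 1*(-7))) + 10404/3163 = -21737/(32677*(5 + 7)) + 10404/3163 = -21737/32677/12 + 10404/3163 = -21737/32677*1/12 + 10404/3163 = -21737/392124 + 10404/3163 = 4010903965/1240288212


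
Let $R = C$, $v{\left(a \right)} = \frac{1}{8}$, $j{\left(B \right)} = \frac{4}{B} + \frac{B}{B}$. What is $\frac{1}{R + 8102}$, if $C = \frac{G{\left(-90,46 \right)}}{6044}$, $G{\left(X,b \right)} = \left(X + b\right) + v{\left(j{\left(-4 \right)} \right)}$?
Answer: $\frac{48352}{391747553} \approx 0.00012343$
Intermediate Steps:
$j{\left(B \right)} = 1 + \frac{4}{B}$ ($j{\left(B \right)} = \frac{4}{B} + 1 = 1 + \frac{4}{B}$)
$v{\left(a \right)} = \frac{1}{8}$
$G{\left(X,b \right)} = \frac{1}{8} + X + b$ ($G{\left(X,b \right)} = \left(X + b\right) + \frac{1}{8} = \frac{1}{8} + X + b$)
$C = - \frac{351}{48352}$ ($C = \frac{\frac{1}{8} - 90 + 46}{6044} = \left(- \frac{351}{8}\right) \frac{1}{6044} = - \frac{351}{48352} \approx -0.0072593$)
$R = - \frac{351}{48352} \approx -0.0072593$
$\frac{1}{R + 8102} = \frac{1}{- \frac{351}{48352} + 8102} = \frac{1}{\frac{391747553}{48352}} = \frac{48352}{391747553}$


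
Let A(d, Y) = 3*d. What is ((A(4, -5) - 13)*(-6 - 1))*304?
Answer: 2128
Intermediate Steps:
((A(4, -5) - 13)*(-6 - 1))*304 = ((3*4 - 13)*(-6 - 1))*304 = ((12 - 13)*(-7))*304 = -1*(-7)*304 = 7*304 = 2128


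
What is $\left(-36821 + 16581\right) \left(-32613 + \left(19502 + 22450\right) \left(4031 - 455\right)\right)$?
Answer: $-3035751837360$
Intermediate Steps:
$\left(-36821 + 16581\right) \left(-32613 + \left(19502 + 22450\right) \left(4031 - 455\right)\right) = - 20240 \left(-32613 + 41952 \cdot 3576\right) = - 20240 \left(-32613 + 150020352\right) = \left(-20240\right) 149987739 = -3035751837360$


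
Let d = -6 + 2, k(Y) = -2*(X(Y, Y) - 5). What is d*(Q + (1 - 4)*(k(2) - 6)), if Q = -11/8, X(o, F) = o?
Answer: 11/2 ≈ 5.5000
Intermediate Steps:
k(Y) = 10 - 2*Y (k(Y) = -2*(Y - 5) = -2*(-5 + Y) = 10 - 2*Y)
Q = -11/8 (Q = -11*⅛ = -11/8 ≈ -1.3750)
d = -4
d*(Q + (1 - 4)*(k(2) - 6)) = -4*(-11/8 + (1 - 4)*((10 - 2*2) - 6)) = -4*(-11/8 - 3*((10 - 4) - 6)) = -4*(-11/8 - 3*(6 - 6)) = -4*(-11/8 - 3*0) = -4*(-11/8 + 0) = -4*(-11/8) = 11/2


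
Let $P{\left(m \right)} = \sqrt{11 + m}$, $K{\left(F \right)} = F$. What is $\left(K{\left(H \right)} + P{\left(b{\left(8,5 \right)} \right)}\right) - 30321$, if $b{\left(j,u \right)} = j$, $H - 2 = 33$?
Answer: $-30286 + \sqrt{19} \approx -30282.0$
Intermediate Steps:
$H = 35$ ($H = 2 + 33 = 35$)
$\left(K{\left(H \right)} + P{\left(b{\left(8,5 \right)} \right)}\right) - 30321 = \left(35 + \sqrt{11 + 8}\right) - 30321 = \left(35 + \sqrt{19}\right) - 30321 = -30286 + \sqrt{19}$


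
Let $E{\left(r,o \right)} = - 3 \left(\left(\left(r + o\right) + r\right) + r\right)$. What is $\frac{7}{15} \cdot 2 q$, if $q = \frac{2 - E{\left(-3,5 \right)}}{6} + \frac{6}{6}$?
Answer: $- \frac{28}{45} \approx -0.62222$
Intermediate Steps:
$E{\left(r,o \right)} = - 9 r - 3 o$ ($E{\left(r,o \right)} = - 3 \left(\left(\left(o + r\right) + r\right) + r\right) = - 3 \left(\left(o + 2 r\right) + r\right) = - 3 \left(o + 3 r\right) = - 9 r - 3 o$)
$q = - \frac{2}{3}$ ($q = \frac{2 - \left(\left(-9\right) \left(-3\right) - 15\right)}{6} + \frac{6}{6} = \left(2 - \left(27 - 15\right)\right) \frac{1}{6} + 6 \cdot \frac{1}{6} = \left(2 - 12\right) \frac{1}{6} + 1 = \left(-10\right) \frac{1}{6} + 1 = - \frac{5}{3} + 1 = - \frac{2}{3} \approx -0.66667$)
$\frac{7}{15} \cdot 2 q = \frac{7}{15} \cdot 2 \left(- \frac{2}{3}\right) = \frac{14}{15} \left(- \frac{2}{3}\right) = - \frac{28}{45}$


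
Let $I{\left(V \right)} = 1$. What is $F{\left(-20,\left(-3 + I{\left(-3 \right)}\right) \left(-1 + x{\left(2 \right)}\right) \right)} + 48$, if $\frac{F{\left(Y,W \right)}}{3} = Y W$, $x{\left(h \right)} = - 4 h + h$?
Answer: $-792$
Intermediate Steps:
$x{\left(h \right)} = - 3 h$
$F{\left(Y,W \right)} = 3 W Y$ ($F{\left(Y,W \right)} = 3 Y W = 3 W Y$)
$F{\left(-20,\left(-3 + I{\left(-3 \right)}\right) \left(-1 + x{\left(2 \right)}\right) \right)} + 48 = 3 \left(-3 + 1\right) \left(-1 - 6\right) \left(-20\right) + 48 = 3 \left(- 2 \left(-1 - 6\right)\right) \left(-20\right) + 48 = 3 \left(\left(-2\right) \left(-7\right)\right) \left(-20\right) + 48 = 3 \cdot 14 \left(-20\right) + 48 = -840 + 48 = -792$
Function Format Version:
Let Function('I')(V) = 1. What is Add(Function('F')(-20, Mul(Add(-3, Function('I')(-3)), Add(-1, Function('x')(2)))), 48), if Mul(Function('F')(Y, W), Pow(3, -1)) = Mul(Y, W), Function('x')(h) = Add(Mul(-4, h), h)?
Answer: -792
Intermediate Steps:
Function('x')(h) = Mul(-3, h)
Function('F')(Y, W) = Mul(3, W, Y) (Function('F')(Y, W) = Mul(3, Mul(Y, W)) = Mul(3, Mul(W, Y)) = Mul(3, W, Y))
Add(Function('F')(-20, Mul(Add(-3, Function('I')(-3)), Add(-1, Function('x')(2)))), 48) = Add(Mul(3, Mul(Add(-3, 1), Add(-1, Mul(-3, 2))), -20), 48) = Add(Mul(3, Mul(-2, Add(-1, -6)), -20), 48) = Add(Mul(3, Mul(-2, -7), -20), 48) = Add(Mul(3, 14, -20), 48) = Add(-840, 48) = -792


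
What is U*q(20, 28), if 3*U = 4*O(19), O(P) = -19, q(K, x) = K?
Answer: -1520/3 ≈ -506.67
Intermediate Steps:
U = -76/3 (U = (4*(-19))/3 = (⅓)*(-76) = -76/3 ≈ -25.333)
U*q(20, 28) = -76/3*20 = -1520/3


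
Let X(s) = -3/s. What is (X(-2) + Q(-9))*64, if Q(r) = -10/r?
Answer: 1504/9 ≈ 167.11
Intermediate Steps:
(X(-2) + Q(-9))*64 = (-3/(-2) - 10/(-9))*64 = (-3*(-1/2) - 10*(-1/9))*64 = (3/2 + 10/9)*64 = (47/18)*64 = 1504/9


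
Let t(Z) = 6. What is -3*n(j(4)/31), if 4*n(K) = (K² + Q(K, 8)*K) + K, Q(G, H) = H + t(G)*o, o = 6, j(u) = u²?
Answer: -16932/961 ≈ -17.619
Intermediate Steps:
Q(G, H) = 36 + H (Q(G, H) = H + 6*6 = H + 36 = 36 + H)
n(K) = K²/4 + 45*K/4 (n(K) = ((K² + (36 + 8)*K) + K)/4 = ((K² + 44*K) + K)/4 = (K² + 45*K)/4 = K²/4 + 45*K/4)
-3*n(j(4)/31) = -3*4²/31*(45 + 4²/31)/4 = -3*16*(1/31)*(45 + 16*(1/31))/4 = -3*16*(45 + 16/31)/(4*31) = -3*16*1411/(4*31*31) = -3*5644/961 = -16932/961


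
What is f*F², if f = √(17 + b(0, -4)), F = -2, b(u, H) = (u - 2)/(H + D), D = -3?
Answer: 44*√7/7 ≈ 16.630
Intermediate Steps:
b(u, H) = (-2 + u)/(-3 + H) (b(u, H) = (u - 2)/(H - 3) = (-2 + u)/(-3 + H))
f = 11*√7/7 (f = √(17 + (-2 + 0)/(-3 - 4)) = √(17 - 2/(-7)) = √(17 - ⅐*(-2)) = √(17 + 2/7) = √(121/7) = 11*√7/7 ≈ 4.1576)
f*F² = (11*√7/7)*(-2)² = (11*√7/7)*4 = 44*√7/7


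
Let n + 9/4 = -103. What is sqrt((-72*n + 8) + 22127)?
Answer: sqrt(29713) ≈ 172.37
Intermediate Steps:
n = -421/4 (n = -9/4 - 103 = -421/4 ≈ -105.25)
sqrt((-72*n + 8) + 22127) = sqrt((-72*(-421/4) + 8) + 22127) = sqrt((7578 + 8) + 22127) = sqrt(7586 + 22127) = sqrt(29713)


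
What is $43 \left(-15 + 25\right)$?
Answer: $430$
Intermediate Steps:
$43 \left(-15 + 25\right) = 43 \cdot 10 = 430$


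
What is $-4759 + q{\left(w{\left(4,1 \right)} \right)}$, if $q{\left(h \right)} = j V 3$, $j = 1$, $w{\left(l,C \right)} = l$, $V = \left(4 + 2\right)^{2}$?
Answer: $-4651$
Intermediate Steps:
$V = 36$ ($V = 6^{2} = 36$)
$q{\left(h \right)} = 108$ ($q{\left(h \right)} = 1 \cdot 36 \cdot 3 = 36 \cdot 3 = 108$)
$-4759 + q{\left(w{\left(4,1 \right)} \right)} = -4759 + 108 = -4651$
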